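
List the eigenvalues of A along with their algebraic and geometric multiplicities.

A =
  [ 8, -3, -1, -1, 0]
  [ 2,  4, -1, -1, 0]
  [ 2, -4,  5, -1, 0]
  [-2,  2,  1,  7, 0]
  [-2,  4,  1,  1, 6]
λ = 6: alg = 5, geom = 3

Step 1 — factor the characteristic polynomial to read off the algebraic multiplicities:
  χ_A(x) = (x - 6)^5

Step 2 — compute geometric multiplicities via the rank-nullity identity g(λ) = n − rank(A − λI):
  rank(A − (6)·I) = 2, so dim ker(A − (6)·I) = n − 2 = 3

Summary:
  λ = 6: algebraic multiplicity = 5, geometric multiplicity = 3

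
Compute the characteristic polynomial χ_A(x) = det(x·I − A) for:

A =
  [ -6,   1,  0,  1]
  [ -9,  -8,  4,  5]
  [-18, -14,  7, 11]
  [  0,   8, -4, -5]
x^4 + 12*x^3 + 54*x^2 + 108*x + 81

Expanding det(x·I − A) (e.g. by cofactor expansion or by noting that A is similar to its Jordan form J, which has the same characteristic polynomial as A) gives
  χ_A(x) = x^4 + 12*x^3 + 54*x^2 + 108*x + 81
which factors as (x + 3)^4. The eigenvalues (with algebraic multiplicities) are λ = -3 with multiplicity 4.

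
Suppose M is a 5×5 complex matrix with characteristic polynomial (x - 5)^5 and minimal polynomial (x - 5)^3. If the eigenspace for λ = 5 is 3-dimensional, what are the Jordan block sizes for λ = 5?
Block sizes for λ = 5: [3, 1, 1]

Step 1 — from the characteristic polynomial, algebraic multiplicity of λ = 5 is 5. From dim ker(M − (5)·I) = 3, there are exactly 3 Jordan blocks for λ = 5.
Step 2 — from the minimal polynomial, the factor (x − 5)^3 tells us the largest block for λ = 5 has size 3.
Step 3 — with total size 5, 3 blocks, and largest block 3, the block sizes (in nonincreasing order) are [3, 1, 1].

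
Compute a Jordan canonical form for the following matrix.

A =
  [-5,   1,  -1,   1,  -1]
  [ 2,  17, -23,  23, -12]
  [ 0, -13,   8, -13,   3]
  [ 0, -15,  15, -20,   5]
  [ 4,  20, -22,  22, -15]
J_3(-5) ⊕ J_1(-5) ⊕ J_1(5)

The characteristic polynomial is
  det(x·I − A) = x^5 + 15*x^4 + 50*x^3 - 250*x^2 - 1875*x - 3125 = (x - 5)*(x + 5)^4

Eigenvalues and multiplicities (the geometric multiplicity of λ is n − rank(A − λI), which equals the number of Jordan blocks for λ):
  λ = -5: algebraic multiplicity = 4, geometric multiplicity = 2
  λ = 5: algebraic multiplicity = 1, geometric multiplicity = 1

Determining the block sizes for each eigenvalue:
  λ = -5: with am = 4 and gm = 2, the partition is not yet determined (e.g. several partitions of 4 into 2 parts exist). Let N = A − (-5)·I. Computing rank(N^1) = 3, rank(N^2) = 2, rank(N^3) = 1; the number of blocks of size ≥ j is rank(N^{j−1}) − rank(N^j), giving [2, 1, 1]. So we have 1 block(s) of size 3, 1 block(s) of size 1 → block sizes [3, 1]
  λ = 5: one block (gm = 1), so the single block has size am = 1 → block sizes [1]

Assembling the blocks gives a Jordan form
J =
  [-5,  1,  0,  0, 0]
  [ 0, -5,  1,  0, 0]
  [ 0,  0, -5,  0, 0]
  [ 0,  0,  0, -5, 0]
  [ 0,  0,  0,  0, 5]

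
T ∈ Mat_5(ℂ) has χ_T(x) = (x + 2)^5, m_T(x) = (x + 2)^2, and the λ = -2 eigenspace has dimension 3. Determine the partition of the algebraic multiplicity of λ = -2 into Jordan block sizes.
Block sizes for λ = -2: [2, 2, 1]

Step 1 — from the characteristic polynomial, algebraic multiplicity of λ = -2 is 5. From dim ker(T − (-2)·I) = 3, there are exactly 3 Jordan blocks for λ = -2.
Step 2 — from the minimal polynomial, the factor (x + 2)^2 tells us the largest block for λ = -2 has size 2.
Step 3 — with total size 5, 3 blocks, and largest block 2, the block sizes (in nonincreasing order) are [2, 2, 1].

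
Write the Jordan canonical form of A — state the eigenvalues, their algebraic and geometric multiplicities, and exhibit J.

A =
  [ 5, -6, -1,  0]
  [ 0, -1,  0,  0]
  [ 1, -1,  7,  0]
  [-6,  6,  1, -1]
J_1(-1) ⊕ J_1(-1) ⊕ J_2(6)

The characteristic polynomial is
  det(x·I − A) = x^4 - 10*x^3 + 13*x^2 + 60*x + 36 = (x - 6)^2*(x + 1)^2

Eigenvalues and multiplicities (the geometric multiplicity of λ is n − rank(A − λI), which equals the number of Jordan blocks for λ):
  λ = -1: algebraic multiplicity = 2, geometric multiplicity = 2
  λ = 6: algebraic multiplicity = 2, geometric multiplicity = 1

Determining the block sizes for each eigenvalue:
  λ = -1: gm = am = 2, so every block has size 1 → block sizes [1, 1]
  λ = 6: one block (gm = 1), so the single block has size am = 2 → block sizes [2]

Assembling the blocks gives a Jordan form
J =
  [-1,  0, 0, 0]
  [ 0, -1, 0, 0]
  [ 0,  0, 6, 1]
  [ 0,  0, 0, 6]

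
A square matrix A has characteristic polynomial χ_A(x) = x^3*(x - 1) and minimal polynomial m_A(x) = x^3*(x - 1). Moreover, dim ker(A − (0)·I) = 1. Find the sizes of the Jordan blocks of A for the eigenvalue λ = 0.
Block sizes for λ = 0: [3]

Step 1 — from the characteristic polynomial, algebraic multiplicity of λ = 0 is 3. From dim ker(A − (0)·I) = 1, there are exactly 1 Jordan blocks for λ = 0.
Step 2 — from the minimal polynomial, the factor (x − 0)^3 tells us the largest block for λ = 0 has size 3.
Step 3 — with total size 3, 1 blocks, and largest block 3, the block sizes (in nonincreasing order) are [3].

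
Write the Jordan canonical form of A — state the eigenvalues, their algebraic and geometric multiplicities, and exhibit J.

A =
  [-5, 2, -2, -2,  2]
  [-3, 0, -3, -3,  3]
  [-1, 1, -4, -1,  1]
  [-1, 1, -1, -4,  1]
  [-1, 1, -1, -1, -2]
J_2(-3) ⊕ J_1(-3) ⊕ J_1(-3) ⊕ J_1(-3)

The characteristic polynomial is
  det(x·I − A) = x^5 + 15*x^4 + 90*x^3 + 270*x^2 + 405*x + 243 = (x + 3)^5

Eigenvalues and multiplicities (the geometric multiplicity of λ is n − rank(A − λI), which equals the number of Jordan blocks for λ):
  λ = -3: algebraic multiplicity = 5, geometric multiplicity = 4

Determining the block sizes for each eigenvalue:
  λ = -3: 4 blocks summing to 5 forces exactly one block of size 2 and the rest size 1 → block sizes [2, 1, 1, 1]

Assembling the blocks gives a Jordan form
J =
  [-3,  1,  0,  0,  0]
  [ 0, -3,  0,  0,  0]
  [ 0,  0, -3,  0,  0]
  [ 0,  0,  0, -3,  0]
  [ 0,  0,  0,  0, -3]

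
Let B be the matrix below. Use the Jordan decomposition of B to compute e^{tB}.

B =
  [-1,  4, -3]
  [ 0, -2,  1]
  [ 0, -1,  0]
e^{tB} =
  [exp(-t), -t^2*exp(-t)/2 + 4*t*exp(-t), t^2*exp(-t)/2 - 3*t*exp(-t)]
  [0, -t*exp(-t) + exp(-t), t*exp(-t)]
  [0, -t*exp(-t), t*exp(-t) + exp(-t)]

Strategy: write B = P · J · P⁻¹ where J is a Jordan canonical form, so e^{tB} = P · e^{tJ} · P⁻¹, and e^{tJ} can be computed block-by-block.

B has Jordan form
J =
  [-1,  1,  0]
  [ 0, -1,  1]
  [ 0,  0, -1]
(up to reordering of blocks).

Per-block formulas:
  For a 3×3 Jordan block J_3(-1): exp(t · J_3(-1)) = e^(-1t)·(I + t·N + (t^2/2)·N^2), where N is the 3×3 nilpotent shift.

After assembling e^{tJ} and conjugating by P, we get:

e^{tB} =
  [exp(-t), -t^2*exp(-t)/2 + 4*t*exp(-t), t^2*exp(-t)/2 - 3*t*exp(-t)]
  [0, -t*exp(-t) + exp(-t), t*exp(-t)]
  [0, -t*exp(-t), t*exp(-t) + exp(-t)]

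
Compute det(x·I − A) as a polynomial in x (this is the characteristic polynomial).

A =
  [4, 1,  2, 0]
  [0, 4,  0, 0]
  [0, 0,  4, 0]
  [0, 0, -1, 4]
x^4 - 16*x^3 + 96*x^2 - 256*x + 256

Expanding det(x·I − A) (e.g. by cofactor expansion or by noting that A is similar to its Jordan form J, which has the same characteristic polynomial as A) gives
  χ_A(x) = x^4 - 16*x^3 + 96*x^2 - 256*x + 256
which factors as (x - 4)^4. The eigenvalues (with algebraic multiplicities) are λ = 4 with multiplicity 4.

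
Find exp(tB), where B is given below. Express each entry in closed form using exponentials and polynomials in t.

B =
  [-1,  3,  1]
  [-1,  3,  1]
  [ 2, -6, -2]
e^{tB} =
  [1 - t, 3*t, t]
  [-t, 3*t + 1, t]
  [2*t, -6*t, 1 - 2*t]

Strategy: write B = P · J · P⁻¹ where J is a Jordan canonical form, so e^{tB} = P · e^{tJ} · P⁻¹, and e^{tJ} can be computed block-by-block.

B has Jordan form
J =
  [0, 1, 0]
  [0, 0, 0]
  [0, 0, 0]
(up to reordering of blocks).

Per-block formulas:
  For a 2×2 Jordan block J_2(0): exp(t · J_2(0)) = e^(0t)·(I + t·N), where N is the 2×2 nilpotent shift.
  For a 1×1 block at λ = 0: exp(t · [0]) = [e^(0t)].

After assembling e^{tJ} and conjugating by P, we get:

e^{tB} =
  [1 - t, 3*t, t]
  [-t, 3*t + 1, t]
  [2*t, -6*t, 1 - 2*t]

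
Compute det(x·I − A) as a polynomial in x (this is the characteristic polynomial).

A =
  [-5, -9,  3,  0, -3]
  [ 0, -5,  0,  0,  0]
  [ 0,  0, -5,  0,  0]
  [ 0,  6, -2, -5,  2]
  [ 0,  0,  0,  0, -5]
x^5 + 25*x^4 + 250*x^3 + 1250*x^2 + 3125*x + 3125

Expanding det(x·I − A) (e.g. by cofactor expansion or by noting that A is similar to its Jordan form J, which has the same characteristic polynomial as A) gives
  χ_A(x) = x^5 + 25*x^4 + 250*x^3 + 1250*x^2 + 3125*x + 3125
which factors as (x + 5)^5. The eigenvalues (with algebraic multiplicities) are λ = -5 with multiplicity 5.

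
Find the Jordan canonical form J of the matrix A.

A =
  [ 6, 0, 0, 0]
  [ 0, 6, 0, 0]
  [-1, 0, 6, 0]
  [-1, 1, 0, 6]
J_2(6) ⊕ J_2(6)

The characteristic polynomial is
  det(x·I − A) = x^4 - 24*x^3 + 216*x^2 - 864*x + 1296 = (x - 6)^4

Eigenvalues and multiplicities (the geometric multiplicity of λ is n − rank(A − λI), which equals the number of Jordan blocks for λ):
  λ = 6: algebraic multiplicity = 4, geometric multiplicity = 2

Determining the block sizes for each eigenvalue:
  λ = 6: with am = 4 and gm = 2, the partition is not yet determined (e.g. several partitions of 4 into 2 parts exist). Let N = A − (6)·I. Computing rank(N^1) = 2, rank(N^2) = 0; the number of blocks of size ≥ j is rank(N^{j−1}) − rank(N^j), giving [2, 2]. So we have 2 block(s) of size 2 → block sizes [2, 2]

Assembling the blocks gives a Jordan form
J =
  [6, 1, 0, 0]
  [0, 6, 0, 0]
  [0, 0, 6, 1]
  [0, 0, 0, 6]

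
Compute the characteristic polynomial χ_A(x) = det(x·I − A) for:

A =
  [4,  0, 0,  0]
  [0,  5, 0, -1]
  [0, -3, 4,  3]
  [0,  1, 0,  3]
x^4 - 16*x^3 + 96*x^2 - 256*x + 256

Expanding det(x·I − A) (e.g. by cofactor expansion or by noting that A is similar to its Jordan form J, which has the same characteristic polynomial as A) gives
  χ_A(x) = x^4 - 16*x^3 + 96*x^2 - 256*x + 256
which factors as (x - 4)^4. The eigenvalues (with algebraic multiplicities) are λ = 4 with multiplicity 4.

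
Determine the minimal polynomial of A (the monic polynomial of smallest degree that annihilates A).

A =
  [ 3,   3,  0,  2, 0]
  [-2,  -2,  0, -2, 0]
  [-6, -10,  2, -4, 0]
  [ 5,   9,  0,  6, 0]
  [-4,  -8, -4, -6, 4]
x^3 - 7*x^2 + 14*x - 8

The characteristic polynomial is χ_A(x) = (x - 4)^2*(x - 2)^2*(x - 1), so the eigenvalues are known. The minimal polynomial is
  m_A(x) = Π_λ (x − λ)^{k_λ}
where k_λ is the size of the *largest* Jordan block for λ (equivalently, the smallest k with (A − λI)^k v = 0 for every generalised eigenvector v of λ).

  λ = 1: largest Jordan block has size 1, contributing (x − 1)
  λ = 2: largest Jordan block has size 1, contributing (x − 2)
  λ = 4: largest Jordan block has size 1, contributing (x − 4)

So m_A(x) = (x - 4)*(x - 2)*(x - 1) = x^3 - 7*x^2 + 14*x - 8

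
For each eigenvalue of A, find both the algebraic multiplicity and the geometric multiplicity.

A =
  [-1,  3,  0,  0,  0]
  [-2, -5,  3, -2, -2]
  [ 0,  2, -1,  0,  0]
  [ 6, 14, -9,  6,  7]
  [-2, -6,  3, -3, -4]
λ = -1: alg = 5, geom = 2

Step 1 — factor the characteristic polynomial to read off the algebraic multiplicities:
  χ_A(x) = (x + 1)^5

Step 2 — compute geometric multiplicities via the rank-nullity identity g(λ) = n − rank(A − λI):
  rank(A − (-1)·I) = 3, so dim ker(A − (-1)·I) = n − 3 = 2

Summary:
  λ = -1: algebraic multiplicity = 5, geometric multiplicity = 2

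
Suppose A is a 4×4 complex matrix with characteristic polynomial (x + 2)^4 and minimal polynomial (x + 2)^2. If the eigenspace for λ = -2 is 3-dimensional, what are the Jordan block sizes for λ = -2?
Block sizes for λ = -2: [2, 1, 1]

Step 1 — from the characteristic polynomial, algebraic multiplicity of λ = -2 is 4. From dim ker(A − (-2)·I) = 3, there are exactly 3 Jordan blocks for λ = -2.
Step 2 — from the minimal polynomial, the factor (x + 2)^2 tells us the largest block for λ = -2 has size 2.
Step 3 — with total size 4, 3 blocks, and largest block 2, the block sizes (in nonincreasing order) are [2, 1, 1].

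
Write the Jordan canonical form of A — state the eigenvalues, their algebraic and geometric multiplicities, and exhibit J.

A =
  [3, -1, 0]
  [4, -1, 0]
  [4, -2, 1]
J_2(1) ⊕ J_1(1)

The characteristic polynomial is
  det(x·I − A) = x^3 - 3*x^2 + 3*x - 1 = (x - 1)^3

Eigenvalues and multiplicities (the geometric multiplicity of λ is n − rank(A − λI), which equals the number of Jordan blocks for λ):
  λ = 1: algebraic multiplicity = 3, geometric multiplicity = 2

Determining the block sizes for each eigenvalue:
  λ = 1: 2 blocks summing to 3 forces exactly one block of size 2 and the rest size 1 → block sizes [2, 1]

Assembling the blocks gives a Jordan form
J =
  [1, 1, 0]
  [0, 1, 0]
  [0, 0, 1]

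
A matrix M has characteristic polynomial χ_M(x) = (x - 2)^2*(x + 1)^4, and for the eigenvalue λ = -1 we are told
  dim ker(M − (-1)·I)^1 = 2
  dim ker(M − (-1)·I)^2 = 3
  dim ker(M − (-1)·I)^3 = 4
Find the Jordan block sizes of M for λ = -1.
Block sizes for λ = -1: [3, 1]

From the dimensions of kernels of powers, the number of Jordan blocks of size at least j is d_j − d_{j−1} where d_j = dim ker(N^j) (with d_0 = 0). Computing the differences gives [2, 1, 1].
The number of blocks of size exactly k is (#blocks of size ≥ k) − (#blocks of size ≥ k + 1), so the partition is: 1 block(s) of size 1, 1 block(s) of size 3.
In nonincreasing order the block sizes are [3, 1].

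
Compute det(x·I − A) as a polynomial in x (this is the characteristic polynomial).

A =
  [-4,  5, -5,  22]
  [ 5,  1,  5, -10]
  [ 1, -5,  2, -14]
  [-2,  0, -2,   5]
x^4 - 4*x^3 + 6*x^2 - 4*x + 1

Expanding det(x·I − A) (e.g. by cofactor expansion or by noting that A is similar to its Jordan form J, which has the same characteristic polynomial as A) gives
  χ_A(x) = x^4 - 4*x^3 + 6*x^2 - 4*x + 1
which factors as (x - 1)^4. The eigenvalues (with algebraic multiplicities) are λ = 1 with multiplicity 4.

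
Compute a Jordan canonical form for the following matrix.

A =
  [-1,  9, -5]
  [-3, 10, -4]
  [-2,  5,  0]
J_3(3)

The characteristic polynomial is
  det(x·I − A) = x^3 - 9*x^2 + 27*x - 27 = (x - 3)^3

Eigenvalues and multiplicities (the geometric multiplicity of λ is n − rank(A − λI), which equals the number of Jordan blocks for λ):
  λ = 3: algebraic multiplicity = 3, geometric multiplicity = 1

Determining the block sizes for each eigenvalue:
  λ = 3: one block (gm = 1), so the single block has size am = 3 → block sizes [3]

Assembling the blocks gives a Jordan form
J =
  [3, 1, 0]
  [0, 3, 1]
  [0, 0, 3]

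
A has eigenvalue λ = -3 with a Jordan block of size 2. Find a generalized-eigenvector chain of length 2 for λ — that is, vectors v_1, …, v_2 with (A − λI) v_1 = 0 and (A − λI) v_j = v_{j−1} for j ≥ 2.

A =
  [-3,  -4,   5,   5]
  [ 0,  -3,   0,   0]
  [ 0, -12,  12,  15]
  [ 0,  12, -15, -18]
A Jordan chain for λ = -3 of length 2:
v_1 = (-4, 0, -12, 12)ᵀ
v_2 = (0, 1, 0, 0)ᵀ

Let N = A − (-3)·I. We want v_2 with N^2 v_2 = 0 but N^1 v_2 ≠ 0; then v_{j-1} := N · v_j for j = 2, …, 2.

Pick v_2 = (0, 1, 0, 0)ᵀ.
Then v_1 = N · v_2 = (-4, 0, -12, 12)ᵀ.

Sanity check: (A − (-3)·I) v_1 = (0, 0, 0, 0)ᵀ = 0. ✓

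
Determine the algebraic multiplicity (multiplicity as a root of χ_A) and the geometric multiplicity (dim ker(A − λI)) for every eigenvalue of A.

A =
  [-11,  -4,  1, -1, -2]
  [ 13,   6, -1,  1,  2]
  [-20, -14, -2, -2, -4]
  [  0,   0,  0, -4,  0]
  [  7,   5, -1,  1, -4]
λ = -5: alg = 1, geom = 1; λ = -4: alg = 3, geom = 2; λ = 2: alg = 1, geom = 1

Step 1 — factor the characteristic polynomial to read off the algebraic multiplicities:
  χ_A(x) = (x - 2)*(x + 4)^3*(x + 5)

Step 2 — compute geometric multiplicities via the rank-nullity identity g(λ) = n − rank(A − λI):
  rank(A − (-5)·I) = 4, so dim ker(A − (-5)·I) = n − 4 = 1
  rank(A − (-4)·I) = 3, so dim ker(A − (-4)·I) = n − 3 = 2
  rank(A − (2)·I) = 4, so dim ker(A − (2)·I) = n − 4 = 1

Summary:
  λ = -5: algebraic multiplicity = 1, geometric multiplicity = 1
  λ = -4: algebraic multiplicity = 3, geometric multiplicity = 2
  λ = 2: algebraic multiplicity = 1, geometric multiplicity = 1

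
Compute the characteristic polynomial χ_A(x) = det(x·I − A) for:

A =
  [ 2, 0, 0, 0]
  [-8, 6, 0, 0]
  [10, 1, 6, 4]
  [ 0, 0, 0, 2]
x^4 - 16*x^3 + 88*x^2 - 192*x + 144

Expanding det(x·I − A) (e.g. by cofactor expansion or by noting that A is similar to its Jordan form J, which has the same characteristic polynomial as A) gives
  χ_A(x) = x^4 - 16*x^3 + 88*x^2 - 192*x + 144
which factors as (x - 6)^2*(x - 2)^2. The eigenvalues (with algebraic multiplicities) are λ = 2 with multiplicity 2, λ = 6 with multiplicity 2.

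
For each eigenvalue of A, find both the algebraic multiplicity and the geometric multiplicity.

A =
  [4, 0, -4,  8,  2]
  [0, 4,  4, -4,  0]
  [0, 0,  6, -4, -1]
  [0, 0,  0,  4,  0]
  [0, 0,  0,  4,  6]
λ = 4: alg = 3, geom = 3; λ = 6: alg = 2, geom = 1

Step 1 — factor the characteristic polynomial to read off the algebraic multiplicities:
  χ_A(x) = (x - 6)^2*(x - 4)^3

Step 2 — compute geometric multiplicities via the rank-nullity identity g(λ) = n − rank(A − λI):
  rank(A − (4)·I) = 2, so dim ker(A − (4)·I) = n − 2 = 3
  rank(A − (6)·I) = 4, so dim ker(A − (6)·I) = n − 4 = 1

Summary:
  λ = 4: algebraic multiplicity = 3, geometric multiplicity = 3
  λ = 6: algebraic multiplicity = 2, geometric multiplicity = 1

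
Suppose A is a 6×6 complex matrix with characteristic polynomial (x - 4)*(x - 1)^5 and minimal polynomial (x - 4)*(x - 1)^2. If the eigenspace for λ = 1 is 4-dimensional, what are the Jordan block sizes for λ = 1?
Block sizes for λ = 1: [2, 1, 1, 1]

Step 1 — from the characteristic polynomial, algebraic multiplicity of λ = 1 is 5. From dim ker(A − (1)·I) = 4, there are exactly 4 Jordan blocks for λ = 1.
Step 2 — from the minimal polynomial, the factor (x − 1)^2 tells us the largest block for λ = 1 has size 2.
Step 3 — with total size 5, 4 blocks, and largest block 2, the block sizes (in nonincreasing order) are [2, 1, 1, 1].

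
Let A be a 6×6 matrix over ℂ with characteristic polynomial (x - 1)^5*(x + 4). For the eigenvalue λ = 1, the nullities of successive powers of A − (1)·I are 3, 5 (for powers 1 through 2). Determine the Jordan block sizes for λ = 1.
Block sizes for λ = 1: [2, 2, 1]

From the dimensions of kernels of powers, the number of Jordan blocks of size at least j is d_j − d_{j−1} where d_j = dim ker(N^j) (with d_0 = 0). Computing the differences gives [3, 2].
The number of blocks of size exactly k is (#blocks of size ≥ k) − (#blocks of size ≥ k + 1), so the partition is: 1 block(s) of size 1, 2 block(s) of size 2.
In nonincreasing order the block sizes are [2, 2, 1].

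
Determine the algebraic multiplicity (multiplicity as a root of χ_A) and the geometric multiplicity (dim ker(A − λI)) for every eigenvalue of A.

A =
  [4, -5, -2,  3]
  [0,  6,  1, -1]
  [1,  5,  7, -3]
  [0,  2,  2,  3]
λ = 5: alg = 4, geom = 2

Step 1 — factor the characteristic polynomial to read off the algebraic multiplicities:
  χ_A(x) = (x - 5)^4

Step 2 — compute geometric multiplicities via the rank-nullity identity g(λ) = n − rank(A − λI):
  rank(A − (5)·I) = 2, so dim ker(A − (5)·I) = n − 2 = 2

Summary:
  λ = 5: algebraic multiplicity = 4, geometric multiplicity = 2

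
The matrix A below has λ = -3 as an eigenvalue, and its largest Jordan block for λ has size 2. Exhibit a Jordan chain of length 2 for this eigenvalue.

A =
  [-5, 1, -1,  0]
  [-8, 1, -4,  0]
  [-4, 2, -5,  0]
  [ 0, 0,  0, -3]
A Jordan chain for λ = -3 of length 2:
v_1 = (-2, -8, -4, 0)ᵀ
v_2 = (1, 0, 0, 0)ᵀ

Let N = A − (-3)·I. We want v_2 with N^2 v_2 = 0 but N^1 v_2 ≠ 0; then v_{j-1} := N · v_j for j = 2, …, 2.

Pick v_2 = (1, 0, 0, 0)ᵀ.
Then v_1 = N · v_2 = (-2, -8, -4, 0)ᵀ.

Sanity check: (A − (-3)·I) v_1 = (0, 0, 0, 0)ᵀ = 0. ✓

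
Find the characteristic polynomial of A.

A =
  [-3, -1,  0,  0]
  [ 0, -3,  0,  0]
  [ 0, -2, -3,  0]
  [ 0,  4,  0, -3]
x^4 + 12*x^3 + 54*x^2 + 108*x + 81

Expanding det(x·I − A) (e.g. by cofactor expansion or by noting that A is similar to its Jordan form J, which has the same characteristic polynomial as A) gives
  χ_A(x) = x^4 + 12*x^3 + 54*x^2 + 108*x + 81
which factors as (x + 3)^4. The eigenvalues (with algebraic multiplicities) are λ = -3 with multiplicity 4.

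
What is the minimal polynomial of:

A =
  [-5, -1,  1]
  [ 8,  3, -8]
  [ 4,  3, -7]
x^3 + 9*x^2 + 27*x + 27

The characteristic polynomial is χ_A(x) = (x + 3)^3, so the eigenvalues are known. The minimal polynomial is
  m_A(x) = Π_λ (x − λ)^{k_λ}
where k_λ is the size of the *largest* Jordan block for λ (equivalently, the smallest k with (A − λI)^k v = 0 for every generalised eigenvector v of λ).

  λ = -3: largest Jordan block has size 3, contributing (x + 3)^3

So m_A(x) = (x + 3)^3 = x^3 + 9*x^2 + 27*x + 27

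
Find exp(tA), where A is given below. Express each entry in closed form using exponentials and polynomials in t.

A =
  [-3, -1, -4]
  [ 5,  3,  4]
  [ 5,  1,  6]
e^{tA} =
  [-5*t*exp(2*t) + exp(2*t), -t*exp(2*t), -4*t*exp(2*t)]
  [5*t*exp(2*t), t*exp(2*t) + exp(2*t), 4*t*exp(2*t)]
  [5*t*exp(2*t), t*exp(2*t), 4*t*exp(2*t) + exp(2*t)]

Strategy: write A = P · J · P⁻¹ where J is a Jordan canonical form, so e^{tA} = P · e^{tJ} · P⁻¹, and e^{tJ} can be computed block-by-block.

A has Jordan form
J =
  [2, 1, 0]
  [0, 2, 0]
  [0, 0, 2]
(up to reordering of blocks).

Per-block formulas:
  For a 1×1 block at λ = 2: exp(t · [2]) = [e^(2t)].
  For a 2×2 Jordan block J_2(2): exp(t · J_2(2)) = e^(2t)·(I + t·N), where N is the 2×2 nilpotent shift.

After assembling e^{tJ} and conjugating by P, we get:

e^{tA} =
  [-5*t*exp(2*t) + exp(2*t), -t*exp(2*t), -4*t*exp(2*t)]
  [5*t*exp(2*t), t*exp(2*t) + exp(2*t), 4*t*exp(2*t)]
  [5*t*exp(2*t), t*exp(2*t), 4*t*exp(2*t) + exp(2*t)]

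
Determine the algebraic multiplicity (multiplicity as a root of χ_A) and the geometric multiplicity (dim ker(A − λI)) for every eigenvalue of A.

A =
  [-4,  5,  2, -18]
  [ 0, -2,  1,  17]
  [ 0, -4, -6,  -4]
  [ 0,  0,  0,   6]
λ = -4: alg = 3, geom = 1; λ = 6: alg = 1, geom = 1

Step 1 — factor the characteristic polynomial to read off the algebraic multiplicities:
  χ_A(x) = (x - 6)*(x + 4)^3

Step 2 — compute geometric multiplicities via the rank-nullity identity g(λ) = n − rank(A − λI):
  rank(A − (-4)·I) = 3, so dim ker(A − (-4)·I) = n − 3 = 1
  rank(A − (6)·I) = 3, so dim ker(A − (6)·I) = n − 3 = 1

Summary:
  λ = -4: algebraic multiplicity = 3, geometric multiplicity = 1
  λ = 6: algebraic multiplicity = 1, geometric multiplicity = 1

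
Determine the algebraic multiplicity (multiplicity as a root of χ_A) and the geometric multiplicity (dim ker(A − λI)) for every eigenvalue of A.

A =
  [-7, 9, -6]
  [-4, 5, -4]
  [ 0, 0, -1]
λ = -1: alg = 3, geom = 2

Step 1 — factor the characteristic polynomial to read off the algebraic multiplicities:
  χ_A(x) = (x + 1)^3

Step 2 — compute geometric multiplicities via the rank-nullity identity g(λ) = n − rank(A − λI):
  rank(A − (-1)·I) = 1, so dim ker(A − (-1)·I) = n − 1 = 2

Summary:
  λ = -1: algebraic multiplicity = 3, geometric multiplicity = 2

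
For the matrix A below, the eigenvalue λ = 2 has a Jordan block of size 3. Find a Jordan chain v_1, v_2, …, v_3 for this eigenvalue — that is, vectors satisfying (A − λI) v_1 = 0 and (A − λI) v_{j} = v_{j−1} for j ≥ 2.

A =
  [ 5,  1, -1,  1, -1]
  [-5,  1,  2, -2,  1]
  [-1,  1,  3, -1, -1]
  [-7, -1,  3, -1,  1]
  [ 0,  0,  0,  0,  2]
A Jordan chain for λ = 2 of length 3:
v_1 = (-2, 2, -2, 2, 0)ᵀ
v_2 = (3, -5, -1, -7, 0)ᵀ
v_3 = (1, 0, 0, 0, 0)ᵀ

Let N = A − (2)·I. We want v_3 with N^3 v_3 = 0 but N^2 v_3 ≠ 0; then v_{j-1} := N · v_j for j = 3, …, 2.

Pick v_3 = (1, 0, 0, 0, 0)ᵀ.
Then v_2 = N · v_3 = (3, -5, -1, -7, 0)ᵀ.
Then v_1 = N · v_2 = (-2, 2, -2, 2, 0)ᵀ.

Sanity check: (A − (2)·I) v_1 = (0, 0, 0, 0, 0)ᵀ = 0. ✓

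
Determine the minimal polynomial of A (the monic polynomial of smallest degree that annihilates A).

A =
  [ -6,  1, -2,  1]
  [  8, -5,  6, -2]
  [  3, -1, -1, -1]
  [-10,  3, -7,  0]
x^3 + 9*x^2 + 27*x + 27

The characteristic polynomial is χ_A(x) = (x + 3)^4, so the eigenvalues are known. The minimal polynomial is
  m_A(x) = Π_λ (x − λ)^{k_λ}
where k_λ is the size of the *largest* Jordan block for λ (equivalently, the smallest k with (A − λI)^k v = 0 for every generalised eigenvector v of λ).

  λ = -3: largest Jordan block has size 3, contributing (x + 3)^3

So m_A(x) = (x + 3)^3 = x^3 + 9*x^2 + 27*x + 27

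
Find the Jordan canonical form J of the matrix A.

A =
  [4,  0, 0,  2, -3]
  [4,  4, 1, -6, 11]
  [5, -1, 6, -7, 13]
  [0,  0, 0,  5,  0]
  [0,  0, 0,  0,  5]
J_1(4) ⊕ J_3(5) ⊕ J_1(5)

The characteristic polynomial is
  det(x·I − A) = x^5 - 24*x^4 + 230*x^3 - 1100*x^2 + 2625*x - 2500 = (x - 5)^4*(x - 4)

Eigenvalues and multiplicities (the geometric multiplicity of λ is n − rank(A − λI), which equals the number of Jordan blocks for λ):
  λ = 4: algebraic multiplicity = 1, geometric multiplicity = 1
  λ = 5: algebraic multiplicity = 4, geometric multiplicity = 2

Determining the block sizes for each eigenvalue:
  λ = 4: one block (gm = 1), so the single block has size am = 1 → block sizes [1]
  λ = 5: with am = 4 and gm = 2, the partition is not yet determined (e.g. several partitions of 4 into 2 parts exist). Let N = A − (5)·I. Computing rank(N^1) = 3, rank(N^2) = 2, rank(N^3) = 1; the number of blocks of size ≥ j is rank(N^{j−1}) − rank(N^j), giving [2, 1, 1]. So we have 1 block(s) of size 3, 1 block(s) of size 1 → block sizes [3, 1]

Assembling the blocks gives a Jordan form
J =
  [4, 0, 0, 0, 0]
  [0, 5, 1, 0, 0]
  [0, 0, 5, 1, 0]
  [0, 0, 0, 5, 0]
  [0, 0, 0, 0, 5]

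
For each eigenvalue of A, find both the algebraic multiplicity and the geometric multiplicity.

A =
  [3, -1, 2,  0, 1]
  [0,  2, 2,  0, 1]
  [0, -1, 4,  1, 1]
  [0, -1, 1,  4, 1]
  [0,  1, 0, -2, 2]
λ = 3: alg = 5, geom = 3

Step 1 — factor the characteristic polynomial to read off the algebraic multiplicities:
  χ_A(x) = (x - 3)^5

Step 2 — compute geometric multiplicities via the rank-nullity identity g(λ) = n − rank(A − λI):
  rank(A − (3)·I) = 2, so dim ker(A − (3)·I) = n − 2 = 3

Summary:
  λ = 3: algebraic multiplicity = 5, geometric multiplicity = 3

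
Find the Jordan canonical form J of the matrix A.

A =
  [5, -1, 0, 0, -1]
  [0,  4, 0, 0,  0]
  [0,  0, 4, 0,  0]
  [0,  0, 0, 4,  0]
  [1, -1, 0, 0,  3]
J_2(4) ⊕ J_1(4) ⊕ J_1(4) ⊕ J_1(4)

The characteristic polynomial is
  det(x·I − A) = x^5 - 20*x^4 + 160*x^3 - 640*x^2 + 1280*x - 1024 = (x - 4)^5

Eigenvalues and multiplicities (the geometric multiplicity of λ is n − rank(A − λI), which equals the number of Jordan blocks for λ):
  λ = 4: algebraic multiplicity = 5, geometric multiplicity = 4

Determining the block sizes for each eigenvalue:
  λ = 4: 4 blocks summing to 5 forces exactly one block of size 2 and the rest size 1 → block sizes [2, 1, 1, 1]

Assembling the blocks gives a Jordan form
J =
  [4, 1, 0, 0, 0]
  [0, 4, 0, 0, 0]
  [0, 0, 4, 0, 0]
  [0, 0, 0, 4, 0]
  [0, 0, 0, 0, 4]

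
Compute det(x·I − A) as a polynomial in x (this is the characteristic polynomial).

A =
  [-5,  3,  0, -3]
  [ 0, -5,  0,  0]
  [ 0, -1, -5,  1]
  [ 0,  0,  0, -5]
x^4 + 20*x^3 + 150*x^2 + 500*x + 625

Expanding det(x·I − A) (e.g. by cofactor expansion or by noting that A is similar to its Jordan form J, which has the same characteristic polynomial as A) gives
  χ_A(x) = x^4 + 20*x^3 + 150*x^2 + 500*x + 625
which factors as (x + 5)^4. The eigenvalues (with algebraic multiplicities) are λ = -5 with multiplicity 4.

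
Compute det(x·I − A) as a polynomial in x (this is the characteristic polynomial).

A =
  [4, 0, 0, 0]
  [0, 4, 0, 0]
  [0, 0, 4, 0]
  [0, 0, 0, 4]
x^4 - 16*x^3 + 96*x^2 - 256*x + 256

Expanding det(x·I − A) (e.g. by cofactor expansion or by noting that A is similar to its Jordan form J, which has the same characteristic polynomial as A) gives
  χ_A(x) = x^4 - 16*x^3 + 96*x^2 - 256*x + 256
which factors as (x - 4)^4. The eigenvalues (with algebraic multiplicities) are λ = 4 with multiplicity 4.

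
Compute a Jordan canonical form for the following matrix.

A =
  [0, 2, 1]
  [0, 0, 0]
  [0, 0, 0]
J_2(0) ⊕ J_1(0)

The characteristic polynomial is
  det(x·I − A) = x^3

Eigenvalues and multiplicities (the geometric multiplicity of λ is n − rank(A − λI), which equals the number of Jordan blocks for λ):
  λ = 0: algebraic multiplicity = 3, geometric multiplicity = 2

Determining the block sizes for each eigenvalue:
  λ = 0: 2 blocks summing to 3 forces exactly one block of size 2 and the rest size 1 → block sizes [2, 1]

Assembling the blocks gives a Jordan form
J =
  [0, 1, 0]
  [0, 0, 0]
  [0, 0, 0]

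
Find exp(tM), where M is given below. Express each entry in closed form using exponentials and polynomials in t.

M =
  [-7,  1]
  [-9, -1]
e^{tM} =
  [-3*t*exp(-4*t) + exp(-4*t), t*exp(-4*t)]
  [-9*t*exp(-4*t), 3*t*exp(-4*t) + exp(-4*t)]

Strategy: write M = P · J · P⁻¹ where J is a Jordan canonical form, so e^{tM} = P · e^{tJ} · P⁻¹, and e^{tJ} can be computed block-by-block.

M has Jordan form
J =
  [-4,  1]
  [ 0, -4]
(up to reordering of blocks).

Per-block formulas:
  For a 2×2 Jordan block J_2(-4): exp(t · J_2(-4)) = e^(-4t)·(I + t·N), where N is the 2×2 nilpotent shift.

After assembling e^{tJ} and conjugating by P, we get:

e^{tM} =
  [-3*t*exp(-4*t) + exp(-4*t), t*exp(-4*t)]
  [-9*t*exp(-4*t), 3*t*exp(-4*t) + exp(-4*t)]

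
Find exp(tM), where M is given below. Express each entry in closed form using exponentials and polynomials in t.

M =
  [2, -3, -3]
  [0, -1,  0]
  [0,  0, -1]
e^{tM} =
  [exp(2*t), -exp(2*t) + exp(-t), -exp(2*t) + exp(-t)]
  [0, exp(-t), 0]
  [0, 0, exp(-t)]

Strategy: write M = P · J · P⁻¹ where J is a Jordan canonical form, so e^{tM} = P · e^{tJ} · P⁻¹, and e^{tJ} can be computed block-by-block.

M has Jordan form
J =
  [-1,  0, 0]
  [ 0, -1, 0]
  [ 0,  0, 2]
(up to reordering of blocks).

Per-block formulas:
  For a 1×1 block at λ = -1: exp(t · [-1]) = [e^(-1t)].
  For a 1×1 block at λ = 2: exp(t · [2]) = [e^(2t)].

After assembling e^{tJ} and conjugating by P, we get:

e^{tM} =
  [exp(2*t), -exp(2*t) + exp(-t), -exp(2*t) + exp(-t)]
  [0, exp(-t), 0]
  [0, 0, exp(-t)]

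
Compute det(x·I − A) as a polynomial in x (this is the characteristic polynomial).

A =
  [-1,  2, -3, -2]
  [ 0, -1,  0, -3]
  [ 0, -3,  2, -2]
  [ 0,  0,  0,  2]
x^4 - 2*x^3 - 3*x^2 + 4*x + 4

Expanding det(x·I − A) (e.g. by cofactor expansion or by noting that A is similar to its Jordan form J, which has the same characteristic polynomial as A) gives
  χ_A(x) = x^4 - 2*x^3 - 3*x^2 + 4*x + 4
which factors as (x - 2)^2*(x + 1)^2. The eigenvalues (with algebraic multiplicities) are λ = -1 with multiplicity 2, λ = 2 with multiplicity 2.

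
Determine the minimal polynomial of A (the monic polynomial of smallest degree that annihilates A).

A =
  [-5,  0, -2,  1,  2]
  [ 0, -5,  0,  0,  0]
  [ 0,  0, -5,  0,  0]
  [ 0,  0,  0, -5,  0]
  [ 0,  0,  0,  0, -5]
x^2 + 10*x + 25

The characteristic polynomial is χ_A(x) = (x + 5)^5, so the eigenvalues are known. The minimal polynomial is
  m_A(x) = Π_λ (x − λ)^{k_λ}
where k_λ is the size of the *largest* Jordan block for λ (equivalently, the smallest k with (A − λI)^k v = 0 for every generalised eigenvector v of λ).

  λ = -5: largest Jordan block has size 2, contributing (x + 5)^2

So m_A(x) = (x + 5)^2 = x^2 + 10*x + 25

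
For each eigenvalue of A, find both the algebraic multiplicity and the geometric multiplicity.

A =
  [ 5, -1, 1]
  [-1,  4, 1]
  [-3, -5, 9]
λ = 6: alg = 3, geom = 1

Step 1 — factor the characteristic polynomial to read off the algebraic multiplicities:
  χ_A(x) = (x - 6)^3

Step 2 — compute geometric multiplicities via the rank-nullity identity g(λ) = n − rank(A − λI):
  rank(A − (6)·I) = 2, so dim ker(A − (6)·I) = n − 2 = 1

Summary:
  λ = 6: algebraic multiplicity = 3, geometric multiplicity = 1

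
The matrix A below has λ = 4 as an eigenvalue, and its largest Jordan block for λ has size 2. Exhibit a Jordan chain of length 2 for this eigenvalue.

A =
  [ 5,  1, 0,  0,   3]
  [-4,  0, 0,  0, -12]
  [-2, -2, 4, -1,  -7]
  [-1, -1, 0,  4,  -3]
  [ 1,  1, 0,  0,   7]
A Jordan chain for λ = 4 of length 2:
v_1 = (1, -4, -2, -1, 1)ᵀ
v_2 = (1, 0, 0, 0, 0)ᵀ

Let N = A − (4)·I. We want v_2 with N^2 v_2 = 0 but N^1 v_2 ≠ 0; then v_{j-1} := N · v_j for j = 2, …, 2.

Pick v_2 = (1, 0, 0, 0, 0)ᵀ.
Then v_1 = N · v_2 = (1, -4, -2, -1, 1)ᵀ.

Sanity check: (A − (4)·I) v_1 = (0, 0, 0, 0, 0)ᵀ = 0. ✓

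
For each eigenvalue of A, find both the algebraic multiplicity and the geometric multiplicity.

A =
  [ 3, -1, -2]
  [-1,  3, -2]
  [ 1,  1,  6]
λ = 4: alg = 3, geom = 2

Step 1 — factor the characteristic polynomial to read off the algebraic multiplicities:
  χ_A(x) = (x - 4)^3

Step 2 — compute geometric multiplicities via the rank-nullity identity g(λ) = n − rank(A − λI):
  rank(A − (4)·I) = 1, so dim ker(A − (4)·I) = n − 1 = 2

Summary:
  λ = 4: algebraic multiplicity = 3, geometric multiplicity = 2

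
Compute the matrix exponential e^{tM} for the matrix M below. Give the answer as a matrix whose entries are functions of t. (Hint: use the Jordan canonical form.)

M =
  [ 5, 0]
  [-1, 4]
e^{tM} =
  [exp(5*t), 0]
  [-exp(5*t) + exp(4*t), exp(4*t)]

Strategy: write M = P · J · P⁻¹ where J is a Jordan canonical form, so e^{tM} = P · e^{tJ} · P⁻¹, and e^{tJ} can be computed block-by-block.

M has Jordan form
J =
  [4, 0]
  [0, 5]
(up to reordering of blocks).

Per-block formulas:
  For a 1×1 block at λ = 5: exp(t · [5]) = [e^(5t)].
  For a 1×1 block at λ = 4: exp(t · [4]) = [e^(4t)].

After assembling e^{tJ} and conjugating by P, we get:

e^{tM} =
  [exp(5*t), 0]
  [-exp(5*t) + exp(4*t), exp(4*t)]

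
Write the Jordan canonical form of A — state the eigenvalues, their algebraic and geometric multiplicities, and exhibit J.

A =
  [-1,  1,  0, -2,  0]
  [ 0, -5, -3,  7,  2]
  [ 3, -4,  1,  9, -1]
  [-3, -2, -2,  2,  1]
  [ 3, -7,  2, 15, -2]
J_3(-1) ⊕ J_2(-1)

The characteristic polynomial is
  det(x·I − A) = x^5 + 5*x^4 + 10*x^3 + 10*x^2 + 5*x + 1 = (x + 1)^5

Eigenvalues and multiplicities (the geometric multiplicity of λ is n − rank(A − λI), which equals the number of Jordan blocks for λ):
  λ = -1: algebraic multiplicity = 5, geometric multiplicity = 2

Determining the block sizes for each eigenvalue:
  λ = -1: with am = 5 and gm = 2, the partition is not yet determined (e.g. several partitions of 5 into 2 parts exist). Let N = A − (-1)·I. Computing rank(N^1) = 3, rank(N^2) = 1, rank(N^3) = 0; the number of blocks of size ≥ j is rank(N^{j−1}) − rank(N^j), giving [2, 2, 1]. So we have 1 block(s) of size 3, 1 block(s) of size 2 → block sizes [3, 2]

Assembling the blocks gives a Jordan form
J =
  [-1,  1,  0,  0,  0]
  [ 0, -1,  1,  0,  0]
  [ 0,  0, -1,  0,  0]
  [ 0,  0,  0, -1,  1]
  [ 0,  0,  0,  0, -1]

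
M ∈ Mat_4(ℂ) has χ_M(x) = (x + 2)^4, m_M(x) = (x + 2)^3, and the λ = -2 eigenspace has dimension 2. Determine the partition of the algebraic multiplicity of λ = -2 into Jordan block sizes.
Block sizes for λ = -2: [3, 1]

Step 1 — from the characteristic polynomial, algebraic multiplicity of λ = -2 is 4. From dim ker(M − (-2)·I) = 2, there are exactly 2 Jordan blocks for λ = -2.
Step 2 — from the minimal polynomial, the factor (x + 2)^3 tells us the largest block for λ = -2 has size 3.
Step 3 — with total size 4, 2 blocks, and largest block 3, the block sizes (in nonincreasing order) are [3, 1].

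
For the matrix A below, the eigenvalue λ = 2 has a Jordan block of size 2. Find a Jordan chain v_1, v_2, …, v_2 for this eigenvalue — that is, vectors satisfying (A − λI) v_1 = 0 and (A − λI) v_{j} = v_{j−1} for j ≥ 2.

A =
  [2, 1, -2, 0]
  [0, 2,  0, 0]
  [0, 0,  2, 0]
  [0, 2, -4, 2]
A Jordan chain for λ = 2 of length 2:
v_1 = (1, 0, 0, 2)ᵀ
v_2 = (0, 1, 0, 0)ᵀ

Let N = A − (2)·I. We want v_2 with N^2 v_2 = 0 but N^1 v_2 ≠ 0; then v_{j-1} := N · v_j for j = 2, …, 2.

Pick v_2 = (0, 1, 0, 0)ᵀ.
Then v_1 = N · v_2 = (1, 0, 0, 2)ᵀ.

Sanity check: (A − (2)·I) v_1 = (0, 0, 0, 0)ᵀ = 0. ✓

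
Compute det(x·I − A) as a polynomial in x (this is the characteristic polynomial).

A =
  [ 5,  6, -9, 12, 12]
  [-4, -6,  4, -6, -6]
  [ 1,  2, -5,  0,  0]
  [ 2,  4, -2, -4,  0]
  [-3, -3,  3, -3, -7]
x^5 + 17*x^4 + 112*x^3 + 352*x^2 + 512*x + 256

Expanding det(x·I − A) (e.g. by cofactor expansion or by noting that A is similar to its Jordan form J, which has the same characteristic polynomial as A) gives
  χ_A(x) = x^5 + 17*x^4 + 112*x^3 + 352*x^2 + 512*x + 256
which factors as (x + 1)*(x + 4)^4. The eigenvalues (with algebraic multiplicities) are λ = -4 with multiplicity 4, λ = -1 with multiplicity 1.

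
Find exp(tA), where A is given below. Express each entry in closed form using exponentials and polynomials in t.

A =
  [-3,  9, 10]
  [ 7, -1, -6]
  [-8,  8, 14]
e^{tA} =
  [-t*exp(6*t) + exp(-2*t), t*exp(6*t) + exp(6*t) - exp(-2*t), 2*t*exp(6*t) + exp(6*t) - exp(-2*t)]
  [-t*exp(6*t) + exp(6*t) - exp(-2*t), t*exp(6*t) + exp(-2*t), 2*t*exp(6*t) - exp(6*t) + exp(-2*t)]
  [-exp(6*t) + exp(-2*t), exp(6*t) - exp(-2*t), 2*exp(6*t) - exp(-2*t)]

Strategy: write A = P · J · P⁻¹ where J is a Jordan canonical form, so e^{tA} = P · e^{tJ} · P⁻¹, and e^{tJ} can be computed block-by-block.

A has Jordan form
J =
  [-2, 0, 0]
  [ 0, 6, 1]
  [ 0, 0, 6]
(up to reordering of blocks).

Per-block formulas:
  For a 1×1 block at λ = -2: exp(t · [-2]) = [e^(-2t)].
  For a 2×2 Jordan block J_2(6): exp(t · J_2(6)) = e^(6t)·(I + t·N), where N is the 2×2 nilpotent shift.

After assembling e^{tJ} and conjugating by P, we get:

e^{tA} =
  [-t*exp(6*t) + exp(-2*t), t*exp(6*t) + exp(6*t) - exp(-2*t), 2*t*exp(6*t) + exp(6*t) - exp(-2*t)]
  [-t*exp(6*t) + exp(6*t) - exp(-2*t), t*exp(6*t) + exp(-2*t), 2*t*exp(6*t) - exp(6*t) + exp(-2*t)]
  [-exp(6*t) + exp(-2*t), exp(6*t) - exp(-2*t), 2*exp(6*t) - exp(-2*t)]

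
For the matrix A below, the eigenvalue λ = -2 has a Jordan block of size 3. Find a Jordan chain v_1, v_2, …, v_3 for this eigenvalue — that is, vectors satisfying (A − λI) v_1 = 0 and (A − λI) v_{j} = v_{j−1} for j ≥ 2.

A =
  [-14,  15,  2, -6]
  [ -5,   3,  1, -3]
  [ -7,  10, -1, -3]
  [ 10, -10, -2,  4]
A Jordan chain for λ = -2 of length 3:
v_1 = (-5, -2, -3, 4)ᵀ
v_2 = (-12, -5, -7, 10)ᵀ
v_3 = (1, 0, 0, 0)ᵀ

Let N = A − (-2)·I. We want v_3 with N^3 v_3 = 0 but N^2 v_3 ≠ 0; then v_{j-1} := N · v_j for j = 3, …, 2.

Pick v_3 = (1, 0, 0, 0)ᵀ.
Then v_2 = N · v_3 = (-12, -5, -7, 10)ᵀ.
Then v_1 = N · v_2 = (-5, -2, -3, 4)ᵀ.

Sanity check: (A − (-2)·I) v_1 = (0, 0, 0, 0)ᵀ = 0. ✓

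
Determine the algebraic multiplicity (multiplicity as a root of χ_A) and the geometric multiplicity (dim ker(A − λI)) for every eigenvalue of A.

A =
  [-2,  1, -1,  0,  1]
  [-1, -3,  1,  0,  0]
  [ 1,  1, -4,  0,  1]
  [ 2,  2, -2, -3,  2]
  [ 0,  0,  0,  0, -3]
λ = -3: alg = 5, geom = 3

Step 1 — factor the characteristic polynomial to read off the algebraic multiplicities:
  χ_A(x) = (x + 3)^5

Step 2 — compute geometric multiplicities via the rank-nullity identity g(λ) = n − rank(A − λI):
  rank(A − (-3)·I) = 2, so dim ker(A − (-3)·I) = n − 2 = 3

Summary:
  λ = -3: algebraic multiplicity = 5, geometric multiplicity = 3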